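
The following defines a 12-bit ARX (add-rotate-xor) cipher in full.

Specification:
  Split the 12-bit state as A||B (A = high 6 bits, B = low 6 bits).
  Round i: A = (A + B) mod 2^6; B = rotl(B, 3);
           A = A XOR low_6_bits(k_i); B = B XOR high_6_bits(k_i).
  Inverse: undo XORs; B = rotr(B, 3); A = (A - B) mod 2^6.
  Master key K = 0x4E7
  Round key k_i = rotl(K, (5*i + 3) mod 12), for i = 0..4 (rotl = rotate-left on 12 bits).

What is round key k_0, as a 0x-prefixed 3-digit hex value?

K = 0x4E7
k_0 = rotl(K, (5*0+3) mod 12) = rotl(K, 3) = 0x73A

0x73A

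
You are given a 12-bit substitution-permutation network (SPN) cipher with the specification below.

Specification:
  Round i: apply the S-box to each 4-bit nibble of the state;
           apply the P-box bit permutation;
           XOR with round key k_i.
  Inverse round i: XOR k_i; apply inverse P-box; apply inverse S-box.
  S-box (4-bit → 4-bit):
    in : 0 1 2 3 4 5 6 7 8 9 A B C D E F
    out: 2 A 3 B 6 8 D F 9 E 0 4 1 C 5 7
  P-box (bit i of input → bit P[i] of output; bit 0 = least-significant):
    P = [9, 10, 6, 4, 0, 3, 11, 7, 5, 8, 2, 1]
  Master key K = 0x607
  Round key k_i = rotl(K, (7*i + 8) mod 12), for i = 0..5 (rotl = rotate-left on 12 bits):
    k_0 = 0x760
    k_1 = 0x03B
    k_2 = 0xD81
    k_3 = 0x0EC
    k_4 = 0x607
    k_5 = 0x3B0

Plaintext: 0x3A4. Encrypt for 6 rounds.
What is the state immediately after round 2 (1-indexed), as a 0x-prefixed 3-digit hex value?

0x713

s_0 = plaintext = 0x3A4
s_1 = Round(s_0, k_0) = 0x202
s_2 = Round(s_1, k_1) = 0x713
s_3 = Round(s_2, k_2) = 0xA3F
s_4 = Round(s_3, k_3) = 0x625
s_5 = Round(s_4, k_4) = 0x638
s_6 = Round(s_5, k_5) = 0x10F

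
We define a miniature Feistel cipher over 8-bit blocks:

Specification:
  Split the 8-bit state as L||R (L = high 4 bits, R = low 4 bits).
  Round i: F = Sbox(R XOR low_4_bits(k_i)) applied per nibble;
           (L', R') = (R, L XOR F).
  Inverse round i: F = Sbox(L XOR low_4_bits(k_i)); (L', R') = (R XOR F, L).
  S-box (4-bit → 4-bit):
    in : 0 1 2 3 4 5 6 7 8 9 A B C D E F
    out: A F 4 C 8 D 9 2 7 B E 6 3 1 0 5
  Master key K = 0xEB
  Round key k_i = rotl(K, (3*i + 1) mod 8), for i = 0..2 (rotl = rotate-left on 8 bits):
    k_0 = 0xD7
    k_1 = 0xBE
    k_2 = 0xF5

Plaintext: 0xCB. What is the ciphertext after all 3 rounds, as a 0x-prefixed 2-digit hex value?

s_0 = plaintext = 0xCB
s_1 = Round(s_0, k_0) = 0xBF
s_2 = Round(s_1, k_1) = 0xF4
s_3 = Round(s_2, k_2) = 0x40

0x40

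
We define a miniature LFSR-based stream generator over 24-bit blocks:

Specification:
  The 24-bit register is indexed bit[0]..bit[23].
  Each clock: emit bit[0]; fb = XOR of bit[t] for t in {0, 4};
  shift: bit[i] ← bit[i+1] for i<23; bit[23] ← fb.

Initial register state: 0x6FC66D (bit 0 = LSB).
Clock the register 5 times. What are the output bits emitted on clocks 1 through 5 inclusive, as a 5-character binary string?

10110

reg_0 = 0x6FC66D
clock 1: out=1, reg = 0xB7E336
clock 2: out=0, reg = 0xDBF19B
clock 3: out=1, reg = 0x6DF8CD
clock 4: out=1, reg = 0xB6FC66
clock 5: out=0, reg = 0x5B7E33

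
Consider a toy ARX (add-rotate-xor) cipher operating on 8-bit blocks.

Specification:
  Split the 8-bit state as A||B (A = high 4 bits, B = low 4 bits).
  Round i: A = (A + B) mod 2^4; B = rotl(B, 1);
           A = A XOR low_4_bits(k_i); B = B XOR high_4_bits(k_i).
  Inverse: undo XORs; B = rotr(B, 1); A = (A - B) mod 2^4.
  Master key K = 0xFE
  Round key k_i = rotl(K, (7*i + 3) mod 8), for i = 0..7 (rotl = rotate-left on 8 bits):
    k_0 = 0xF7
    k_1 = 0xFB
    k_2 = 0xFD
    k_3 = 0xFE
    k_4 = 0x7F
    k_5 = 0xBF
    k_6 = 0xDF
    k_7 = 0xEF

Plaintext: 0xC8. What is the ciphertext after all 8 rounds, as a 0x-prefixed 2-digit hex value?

s_0 = plaintext = 0xC8
s_1 = Round(s_0, k_0) = 0x3E
s_2 = Round(s_1, k_1) = 0xA2
s_3 = Round(s_2, k_2) = 0x1B
s_4 = Round(s_3, k_3) = 0x28
s_5 = Round(s_4, k_4) = 0x56
s_6 = Round(s_5, k_5) = 0x47
s_7 = Round(s_6, k_6) = 0x43
s_8 = Round(s_7, k_7) = 0x88

0x88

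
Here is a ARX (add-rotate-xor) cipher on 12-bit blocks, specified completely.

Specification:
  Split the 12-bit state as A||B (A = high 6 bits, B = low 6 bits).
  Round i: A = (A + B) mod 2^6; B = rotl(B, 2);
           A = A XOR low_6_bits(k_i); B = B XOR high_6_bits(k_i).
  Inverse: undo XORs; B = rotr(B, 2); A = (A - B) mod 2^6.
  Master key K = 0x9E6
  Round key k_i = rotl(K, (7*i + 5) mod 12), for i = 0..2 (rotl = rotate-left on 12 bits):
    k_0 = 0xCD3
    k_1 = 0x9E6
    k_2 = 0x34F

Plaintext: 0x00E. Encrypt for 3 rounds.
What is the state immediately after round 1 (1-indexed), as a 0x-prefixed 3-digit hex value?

s_0 = plaintext = 0x00E
s_1 = Round(s_0, k_0) = 0x74B
s_2 = Round(s_1, k_1) = 0x38B
s_3 = Round(s_2, k_2) = 0x5A1

0x74B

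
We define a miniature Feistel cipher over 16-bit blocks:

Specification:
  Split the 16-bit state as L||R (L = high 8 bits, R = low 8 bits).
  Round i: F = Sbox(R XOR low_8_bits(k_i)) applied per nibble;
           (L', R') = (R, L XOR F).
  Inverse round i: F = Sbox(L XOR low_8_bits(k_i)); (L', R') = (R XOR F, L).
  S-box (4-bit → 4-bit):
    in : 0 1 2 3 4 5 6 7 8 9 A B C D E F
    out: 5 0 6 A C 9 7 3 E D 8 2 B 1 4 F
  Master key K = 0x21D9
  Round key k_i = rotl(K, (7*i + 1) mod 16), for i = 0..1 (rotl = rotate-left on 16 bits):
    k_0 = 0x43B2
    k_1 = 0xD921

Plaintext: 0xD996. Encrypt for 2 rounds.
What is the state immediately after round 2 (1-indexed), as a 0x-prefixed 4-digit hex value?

0xB54A

s_0 = plaintext = 0xD996
s_1 = Round(s_0, k_0) = 0x96B5
s_2 = Round(s_1, k_1) = 0xB54A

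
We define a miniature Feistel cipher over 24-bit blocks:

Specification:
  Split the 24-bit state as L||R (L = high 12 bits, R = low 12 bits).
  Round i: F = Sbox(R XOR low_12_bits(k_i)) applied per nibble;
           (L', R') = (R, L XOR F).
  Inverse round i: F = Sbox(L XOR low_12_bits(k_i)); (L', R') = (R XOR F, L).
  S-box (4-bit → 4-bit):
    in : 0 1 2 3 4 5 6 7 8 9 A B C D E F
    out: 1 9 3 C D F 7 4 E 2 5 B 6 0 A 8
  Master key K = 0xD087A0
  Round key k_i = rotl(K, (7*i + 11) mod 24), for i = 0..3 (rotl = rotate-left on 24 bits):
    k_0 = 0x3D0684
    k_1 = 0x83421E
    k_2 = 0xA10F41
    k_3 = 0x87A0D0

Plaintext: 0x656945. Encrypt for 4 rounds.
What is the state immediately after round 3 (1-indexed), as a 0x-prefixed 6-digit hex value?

s_0 = plaintext = 0x656945
s_1 = Round(s_0, k_0) = 0x945E3F
s_2 = Round(s_1, k_1) = 0xE3FF7C
s_3 = Round(s_2, k_2) = 0xF7CFFF
s_4 = Round(s_3, k_3) = 0xFFF744

0xF7CFFF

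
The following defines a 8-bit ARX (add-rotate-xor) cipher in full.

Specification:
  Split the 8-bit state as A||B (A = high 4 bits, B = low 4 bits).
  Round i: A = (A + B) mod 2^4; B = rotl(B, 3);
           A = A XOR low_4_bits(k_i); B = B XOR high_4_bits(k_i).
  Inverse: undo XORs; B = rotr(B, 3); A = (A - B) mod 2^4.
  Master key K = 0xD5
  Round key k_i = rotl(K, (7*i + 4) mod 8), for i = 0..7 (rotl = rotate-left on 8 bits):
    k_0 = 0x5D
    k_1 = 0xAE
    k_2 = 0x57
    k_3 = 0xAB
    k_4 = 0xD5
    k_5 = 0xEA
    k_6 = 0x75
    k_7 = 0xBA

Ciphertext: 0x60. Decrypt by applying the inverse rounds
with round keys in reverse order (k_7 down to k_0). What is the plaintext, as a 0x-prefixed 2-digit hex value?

s_0 = ciphertext = 0x60
s_1 = InvRound(s_0, k_7) = 0x57
s_2 = InvRound(s_1, k_6) = 0x00
s_3 = InvRound(s_2, k_5) = 0xDD
s_4 = InvRound(s_3, k_4) = 0x80
s_5 = InvRound(s_4, k_3) = 0xE5
s_6 = InvRound(s_5, k_2) = 0x90
s_7 = InvRound(s_6, k_1) = 0x25
s_8 = InvRound(s_7, k_0) = 0xF0

0xF0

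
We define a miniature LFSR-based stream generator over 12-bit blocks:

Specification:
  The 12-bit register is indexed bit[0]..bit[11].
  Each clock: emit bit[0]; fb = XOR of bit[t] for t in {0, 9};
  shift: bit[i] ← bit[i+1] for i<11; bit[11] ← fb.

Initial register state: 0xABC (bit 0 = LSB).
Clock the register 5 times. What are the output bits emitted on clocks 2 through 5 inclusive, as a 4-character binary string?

0111

reg_0 = 0xABC
clock 1: out=0, reg = 0xD5E
clock 2: out=0, reg = 0x6AF
clock 3: out=1, reg = 0x357
clock 4: out=1, reg = 0x1AB
clock 5: out=1, reg = 0x8D5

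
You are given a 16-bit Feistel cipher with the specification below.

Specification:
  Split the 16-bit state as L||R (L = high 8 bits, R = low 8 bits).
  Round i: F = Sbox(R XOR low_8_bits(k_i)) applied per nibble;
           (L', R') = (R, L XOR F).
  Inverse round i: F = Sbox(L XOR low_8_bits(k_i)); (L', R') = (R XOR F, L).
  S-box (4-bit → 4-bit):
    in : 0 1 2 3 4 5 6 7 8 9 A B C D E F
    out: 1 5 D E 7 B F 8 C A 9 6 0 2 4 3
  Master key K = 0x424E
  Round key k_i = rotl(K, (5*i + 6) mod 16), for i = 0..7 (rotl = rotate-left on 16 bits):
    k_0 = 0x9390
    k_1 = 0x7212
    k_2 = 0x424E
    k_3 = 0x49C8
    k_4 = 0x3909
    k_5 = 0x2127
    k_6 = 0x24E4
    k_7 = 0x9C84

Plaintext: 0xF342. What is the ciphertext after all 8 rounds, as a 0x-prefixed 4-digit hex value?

0x6BAA

s_0 = plaintext = 0xF342
s_1 = Round(s_0, k_0) = 0x42DE
s_2 = Round(s_1, k_1) = 0xDE42
s_3 = Round(s_2, k_2) = 0x42CE
s_4 = Round(s_3, k_3) = 0xCE5D
s_5 = Round(s_4, k_4) = 0x5D79
s_6 = Round(s_5, k_5) = 0x79E9
s_7 = Round(s_6, k_6) = 0xE96B
s_8 = Round(s_7, k_7) = 0x6BAA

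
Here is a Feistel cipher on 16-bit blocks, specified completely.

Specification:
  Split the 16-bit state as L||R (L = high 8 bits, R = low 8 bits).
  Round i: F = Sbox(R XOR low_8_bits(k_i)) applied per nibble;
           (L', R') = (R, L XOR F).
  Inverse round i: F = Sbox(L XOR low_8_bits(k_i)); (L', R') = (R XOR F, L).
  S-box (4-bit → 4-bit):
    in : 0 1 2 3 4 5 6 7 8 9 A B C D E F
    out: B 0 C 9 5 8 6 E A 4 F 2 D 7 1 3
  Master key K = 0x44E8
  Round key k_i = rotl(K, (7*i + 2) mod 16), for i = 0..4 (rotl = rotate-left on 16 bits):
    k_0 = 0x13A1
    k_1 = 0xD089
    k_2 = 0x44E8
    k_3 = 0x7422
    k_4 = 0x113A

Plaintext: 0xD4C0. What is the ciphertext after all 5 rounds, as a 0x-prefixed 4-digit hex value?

s_0 = plaintext = 0xD4C0
s_1 = Round(s_0, k_0) = 0xC0B4
s_2 = Round(s_1, k_1) = 0xB457
s_3 = Round(s_2, k_2) = 0x5797
s_4 = Round(s_3, k_3) = 0x977F
s_5 = Round(s_4, k_4) = 0x7FCF

0x7FCF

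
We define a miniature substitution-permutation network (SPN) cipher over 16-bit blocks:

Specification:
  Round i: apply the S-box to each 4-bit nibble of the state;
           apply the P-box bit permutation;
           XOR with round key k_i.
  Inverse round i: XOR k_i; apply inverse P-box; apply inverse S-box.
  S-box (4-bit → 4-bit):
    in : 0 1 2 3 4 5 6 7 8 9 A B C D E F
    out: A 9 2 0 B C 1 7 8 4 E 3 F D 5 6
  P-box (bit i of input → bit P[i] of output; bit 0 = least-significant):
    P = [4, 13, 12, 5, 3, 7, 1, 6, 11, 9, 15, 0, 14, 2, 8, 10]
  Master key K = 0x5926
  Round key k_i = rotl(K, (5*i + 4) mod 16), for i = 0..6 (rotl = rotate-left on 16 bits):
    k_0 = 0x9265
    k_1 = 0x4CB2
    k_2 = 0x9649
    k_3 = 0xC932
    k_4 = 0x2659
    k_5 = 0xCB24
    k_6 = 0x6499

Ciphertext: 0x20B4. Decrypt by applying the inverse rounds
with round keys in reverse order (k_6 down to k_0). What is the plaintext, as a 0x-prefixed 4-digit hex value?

s_0 = ciphertext = 0x20B4
s_1 = InvRound(s_0, k_6) = 0x4868
s_2 = InvRound(s_1, k_5) = 0xFF13
s_3 = InvRound(s_2, k_4) = 0xEED9
s_4 = InvRound(s_3, k_3) = 0x50C0
s_5 = InvRound(s_4, k_2) = 0x1AB3
s_6 = InvRound(s_5, k_1) = 0x1039
s_7 = InvRound(s_6, k_0) = 0x2F16

0x2F16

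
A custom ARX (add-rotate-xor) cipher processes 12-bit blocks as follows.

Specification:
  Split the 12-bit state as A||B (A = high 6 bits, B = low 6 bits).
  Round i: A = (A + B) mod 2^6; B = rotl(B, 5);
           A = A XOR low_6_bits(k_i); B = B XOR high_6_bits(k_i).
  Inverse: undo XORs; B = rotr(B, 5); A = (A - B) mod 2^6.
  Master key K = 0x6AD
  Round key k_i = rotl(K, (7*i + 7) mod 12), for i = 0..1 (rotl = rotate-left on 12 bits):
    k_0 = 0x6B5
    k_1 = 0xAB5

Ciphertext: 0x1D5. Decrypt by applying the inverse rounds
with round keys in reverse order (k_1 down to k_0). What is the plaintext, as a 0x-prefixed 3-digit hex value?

s_0 = ciphertext = 0x1D5
s_1 = InvRound(s_0, k_1) = 0xCFF
s_2 = InvRound(s_1, k_0) = 0xECB

0xECB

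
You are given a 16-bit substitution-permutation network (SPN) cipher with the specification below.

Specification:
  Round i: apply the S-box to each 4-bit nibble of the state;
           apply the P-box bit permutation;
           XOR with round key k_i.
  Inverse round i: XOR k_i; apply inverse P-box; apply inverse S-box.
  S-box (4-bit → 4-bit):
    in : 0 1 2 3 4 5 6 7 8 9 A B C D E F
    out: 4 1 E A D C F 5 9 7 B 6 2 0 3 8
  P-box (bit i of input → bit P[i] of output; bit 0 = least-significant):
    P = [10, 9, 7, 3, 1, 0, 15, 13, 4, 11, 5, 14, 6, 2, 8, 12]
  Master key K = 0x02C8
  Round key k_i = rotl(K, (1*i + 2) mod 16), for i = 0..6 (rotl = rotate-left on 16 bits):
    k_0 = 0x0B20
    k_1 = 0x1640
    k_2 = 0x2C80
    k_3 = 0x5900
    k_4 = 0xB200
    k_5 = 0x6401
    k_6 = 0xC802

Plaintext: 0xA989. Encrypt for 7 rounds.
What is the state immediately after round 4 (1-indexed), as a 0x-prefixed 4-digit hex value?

0x0B0F

s_0 = plaintext = 0xA989
s_1 = Round(s_0, k_0) = 0x35D6
s_2 = Round(s_1, k_1) = 0x40EC
s_3 = Round(s_2, k_2) = 0x3FE3
s_4 = Round(s_3, k_3) = 0x0B0F
s_5 = Round(s_4, k_4) = 0x3B28
s_6 = Round(s_5, k_5) = 0xD82C
s_7 = Round(s_6, k_6) = 0x2A13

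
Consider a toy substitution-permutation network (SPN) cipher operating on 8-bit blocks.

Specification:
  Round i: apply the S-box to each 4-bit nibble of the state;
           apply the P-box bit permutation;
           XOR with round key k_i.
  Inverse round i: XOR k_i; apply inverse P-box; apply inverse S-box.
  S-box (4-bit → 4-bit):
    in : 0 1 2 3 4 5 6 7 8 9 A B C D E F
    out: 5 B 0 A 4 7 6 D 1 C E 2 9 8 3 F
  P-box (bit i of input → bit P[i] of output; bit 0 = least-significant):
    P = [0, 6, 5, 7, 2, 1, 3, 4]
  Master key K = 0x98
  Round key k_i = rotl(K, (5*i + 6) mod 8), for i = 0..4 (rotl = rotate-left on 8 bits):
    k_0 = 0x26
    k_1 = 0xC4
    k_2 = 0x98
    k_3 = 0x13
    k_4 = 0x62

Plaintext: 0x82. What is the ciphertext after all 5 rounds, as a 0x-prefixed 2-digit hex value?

s_0 = plaintext = 0x82
s_1 = Round(s_0, k_0) = 0x22
s_2 = Round(s_1, k_1) = 0xC4
s_3 = Round(s_2, k_2) = 0xAC
s_4 = Round(s_3, k_3) = 0x88
s_5 = Round(s_4, k_4) = 0x67

0x67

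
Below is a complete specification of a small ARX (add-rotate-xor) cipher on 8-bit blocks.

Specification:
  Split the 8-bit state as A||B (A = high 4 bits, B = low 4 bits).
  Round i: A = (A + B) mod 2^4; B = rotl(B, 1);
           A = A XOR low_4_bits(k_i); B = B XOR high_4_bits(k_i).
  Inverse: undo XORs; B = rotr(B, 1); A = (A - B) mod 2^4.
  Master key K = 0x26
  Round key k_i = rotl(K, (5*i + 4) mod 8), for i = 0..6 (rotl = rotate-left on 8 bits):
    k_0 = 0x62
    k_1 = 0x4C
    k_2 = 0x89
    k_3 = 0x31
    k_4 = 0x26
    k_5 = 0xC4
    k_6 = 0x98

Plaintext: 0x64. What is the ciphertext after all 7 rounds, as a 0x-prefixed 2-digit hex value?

s_0 = plaintext = 0x64
s_1 = Round(s_0, k_0) = 0x8E
s_2 = Round(s_1, k_1) = 0xA9
s_3 = Round(s_2, k_2) = 0xAB
s_4 = Round(s_3, k_3) = 0x44
s_5 = Round(s_4, k_4) = 0xEA
s_6 = Round(s_5, k_5) = 0xC9
s_7 = Round(s_6, k_6) = 0xDA

0xDA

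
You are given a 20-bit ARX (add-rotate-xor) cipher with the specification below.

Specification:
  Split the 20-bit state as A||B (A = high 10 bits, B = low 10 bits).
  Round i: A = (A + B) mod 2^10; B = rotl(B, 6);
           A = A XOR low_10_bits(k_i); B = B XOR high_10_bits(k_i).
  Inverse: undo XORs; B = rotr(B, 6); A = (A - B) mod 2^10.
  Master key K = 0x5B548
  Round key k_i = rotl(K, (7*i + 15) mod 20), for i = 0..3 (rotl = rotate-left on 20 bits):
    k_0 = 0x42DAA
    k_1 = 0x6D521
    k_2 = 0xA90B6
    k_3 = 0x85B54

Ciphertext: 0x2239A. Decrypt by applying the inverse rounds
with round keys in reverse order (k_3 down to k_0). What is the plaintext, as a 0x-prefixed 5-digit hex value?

s_0 = ciphertext = 0x2239A
s_1 = InvRound(s_0, k_3) = 0xC58C6
s_2 = InvRound(s_1, k_2) = 0x5DE29
s_3 = InvRound(s_2, k_1) = 0xA21CE
s_4 = InvRound(s_3, k_0) = 0xB3C53

0xB3C53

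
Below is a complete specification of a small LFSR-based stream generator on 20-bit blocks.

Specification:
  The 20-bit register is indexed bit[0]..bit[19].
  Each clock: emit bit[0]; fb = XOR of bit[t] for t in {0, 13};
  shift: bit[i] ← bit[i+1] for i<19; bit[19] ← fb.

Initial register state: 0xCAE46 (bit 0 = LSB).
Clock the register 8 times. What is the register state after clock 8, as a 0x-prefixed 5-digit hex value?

0xA3CAE

reg_0 = 0xCAE46
clock 1: out=0, reg = 0xE5723
clock 2: out=1, reg = 0xF2B91
clock 3: out=1, reg = 0x795C8
clock 4: out=0, reg = 0x3CAE4
clock 5: out=0, reg = 0x1E572
clock 6: out=0, reg = 0x8F2B9
clock 7: out=1, reg = 0x4795C
clock 8: out=0, reg = 0xA3CAE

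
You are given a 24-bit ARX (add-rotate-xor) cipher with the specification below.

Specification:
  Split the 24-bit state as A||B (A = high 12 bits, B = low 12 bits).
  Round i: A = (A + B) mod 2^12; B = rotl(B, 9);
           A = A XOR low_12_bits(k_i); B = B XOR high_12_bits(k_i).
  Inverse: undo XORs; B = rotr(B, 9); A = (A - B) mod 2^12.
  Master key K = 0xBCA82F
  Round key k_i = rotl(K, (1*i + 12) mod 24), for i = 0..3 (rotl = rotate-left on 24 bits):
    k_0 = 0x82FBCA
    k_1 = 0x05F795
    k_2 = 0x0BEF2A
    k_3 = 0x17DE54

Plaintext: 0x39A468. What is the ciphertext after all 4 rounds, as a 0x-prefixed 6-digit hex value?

0xA23FBF

s_0 = plaintext = 0x39A468
s_1 = Round(s_0, k_0) = 0x3C88A2
s_2 = Round(s_1, k_1) = 0xBFF54B
s_3 = Round(s_2, k_2) = 0xE60617
s_4 = Round(s_3, k_3) = 0xA23FBF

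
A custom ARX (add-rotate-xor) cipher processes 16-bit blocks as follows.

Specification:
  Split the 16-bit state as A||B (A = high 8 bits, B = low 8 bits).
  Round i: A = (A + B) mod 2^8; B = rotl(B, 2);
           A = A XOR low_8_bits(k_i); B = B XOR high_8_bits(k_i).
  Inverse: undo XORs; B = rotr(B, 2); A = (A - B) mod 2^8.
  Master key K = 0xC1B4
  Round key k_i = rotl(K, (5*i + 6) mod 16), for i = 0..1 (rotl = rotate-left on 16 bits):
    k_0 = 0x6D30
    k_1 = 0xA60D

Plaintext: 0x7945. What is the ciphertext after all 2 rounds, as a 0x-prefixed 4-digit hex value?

s_0 = plaintext = 0x7945
s_1 = Round(s_0, k_0) = 0x8E78
s_2 = Round(s_1, k_1) = 0x0B47

0x0B47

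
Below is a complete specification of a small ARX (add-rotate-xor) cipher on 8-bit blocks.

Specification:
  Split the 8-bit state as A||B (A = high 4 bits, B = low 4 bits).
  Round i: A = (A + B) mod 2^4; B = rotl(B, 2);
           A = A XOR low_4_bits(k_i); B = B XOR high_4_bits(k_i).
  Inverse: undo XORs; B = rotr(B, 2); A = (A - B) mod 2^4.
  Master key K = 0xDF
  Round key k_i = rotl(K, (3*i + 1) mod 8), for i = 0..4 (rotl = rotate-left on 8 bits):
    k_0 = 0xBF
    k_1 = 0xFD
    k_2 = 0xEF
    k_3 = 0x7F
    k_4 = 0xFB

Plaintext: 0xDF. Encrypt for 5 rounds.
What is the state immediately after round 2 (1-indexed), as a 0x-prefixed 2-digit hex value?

0xAE

s_0 = plaintext = 0xDF
s_1 = Round(s_0, k_0) = 0x34
s_2 = Round(s_1, k_1) = 0xAE
s_3 = Round(s_2, k_2) = 0x75
s_4 = Round(s_3, k_3) = 0x32
s_5 = Round(s_4, k_4) = 0xE7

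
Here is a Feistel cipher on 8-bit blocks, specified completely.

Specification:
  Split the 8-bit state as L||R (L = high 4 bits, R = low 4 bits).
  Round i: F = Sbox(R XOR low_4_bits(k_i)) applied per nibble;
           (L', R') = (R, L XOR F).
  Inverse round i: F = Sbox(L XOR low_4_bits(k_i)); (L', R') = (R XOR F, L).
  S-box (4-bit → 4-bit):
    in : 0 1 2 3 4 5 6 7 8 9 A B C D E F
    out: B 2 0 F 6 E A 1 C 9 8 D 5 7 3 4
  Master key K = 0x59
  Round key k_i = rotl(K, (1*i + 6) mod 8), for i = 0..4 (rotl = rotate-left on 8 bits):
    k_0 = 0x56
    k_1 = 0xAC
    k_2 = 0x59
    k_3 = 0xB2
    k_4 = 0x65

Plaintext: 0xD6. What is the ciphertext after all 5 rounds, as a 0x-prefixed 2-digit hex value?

0x09

s_0 = plaintext = 0xD6
s_1 = Round(s_0, k_0) = 0x66
s_2 = Round(s_1, k_1) = 0x6E
s_3 = Round(s_2, k_2) = 0xE7
s_4 = Round(s_3, k_3) = 0x70
s_5 = Round(s_4, k_4) = 0x09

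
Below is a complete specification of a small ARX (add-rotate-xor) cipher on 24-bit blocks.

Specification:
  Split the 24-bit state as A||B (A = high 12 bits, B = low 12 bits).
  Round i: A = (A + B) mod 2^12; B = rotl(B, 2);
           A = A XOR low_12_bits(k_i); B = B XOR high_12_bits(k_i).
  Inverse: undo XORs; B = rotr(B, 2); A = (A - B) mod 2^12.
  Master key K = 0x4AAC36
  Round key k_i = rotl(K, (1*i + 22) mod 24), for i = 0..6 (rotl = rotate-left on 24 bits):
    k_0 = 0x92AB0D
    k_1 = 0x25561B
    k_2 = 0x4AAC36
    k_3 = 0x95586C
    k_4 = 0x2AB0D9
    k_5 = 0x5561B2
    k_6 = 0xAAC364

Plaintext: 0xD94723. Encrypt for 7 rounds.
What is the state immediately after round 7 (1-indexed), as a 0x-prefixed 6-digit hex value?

0x04FB5A

s_0 = plaintext = 0xD94723
s_1 = Round(s_0, k_0) = 0xFBA5A7
s_2 = Round(s_1, k_1) = 0x37A4C8
s_3 = Round(s_2, k_2) = 0x47478B
s_4 = Round(s_3, k_3) = 0x393778
s_5 = Round(s_4, k_4) = 0xBD2F4A
s_6 = Round(s_5, k_5) = 0xAAE87D
s_7 = Round(s_6, k_6) = 0x04FB5A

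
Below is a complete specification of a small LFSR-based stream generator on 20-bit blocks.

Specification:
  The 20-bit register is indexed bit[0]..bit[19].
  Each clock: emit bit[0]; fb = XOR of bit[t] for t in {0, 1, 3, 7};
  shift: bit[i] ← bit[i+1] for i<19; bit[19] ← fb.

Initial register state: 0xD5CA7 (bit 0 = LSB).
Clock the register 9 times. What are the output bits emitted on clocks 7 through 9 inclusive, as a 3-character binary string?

reg_0 = 0xD5CA7
clock 1: out=1, reg = 0xEAE53
clock 2: out=1, reg = 0x75729
clock 3: out=1, reg = 0x3AB94
clock 4: out=0, reg = 0x9D5CA
clock 5: out=0, reg = 0xCEAE5
clock 6: out=1, reg = 0x67572
clock 7: out=0, reg = 0xB3AB9
clock 8: out=1, reg = 0xD9D5C
clock 9: out=0, reg = 0xECEAE

010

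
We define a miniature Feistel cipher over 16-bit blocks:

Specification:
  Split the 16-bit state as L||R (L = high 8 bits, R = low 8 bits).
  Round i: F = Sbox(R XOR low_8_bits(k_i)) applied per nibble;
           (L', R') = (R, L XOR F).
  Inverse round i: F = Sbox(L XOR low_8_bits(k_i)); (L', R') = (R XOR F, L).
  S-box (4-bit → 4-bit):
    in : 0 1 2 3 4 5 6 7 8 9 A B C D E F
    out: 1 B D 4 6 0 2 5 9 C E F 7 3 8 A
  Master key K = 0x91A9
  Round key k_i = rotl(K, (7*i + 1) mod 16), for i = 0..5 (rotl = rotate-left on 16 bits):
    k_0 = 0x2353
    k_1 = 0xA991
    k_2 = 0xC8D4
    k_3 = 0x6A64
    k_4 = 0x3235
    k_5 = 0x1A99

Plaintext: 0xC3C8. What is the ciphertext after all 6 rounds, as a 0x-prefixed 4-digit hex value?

s_0 = plaintext = 0xC3C8
s_1 = Round(s_0, k_0) = 0xC80C
s_2 = Round(s_1, k_1) = 0x0C0B
s_3 = Round(s_2, k_2) = 0x0B36
s_4 = Round(s_3, k_3) = 0x3606
s_5 = Round(s_4, k_4) = 0x0672
s_6 = Round(s_5, k_5) = 0x7289

0x7289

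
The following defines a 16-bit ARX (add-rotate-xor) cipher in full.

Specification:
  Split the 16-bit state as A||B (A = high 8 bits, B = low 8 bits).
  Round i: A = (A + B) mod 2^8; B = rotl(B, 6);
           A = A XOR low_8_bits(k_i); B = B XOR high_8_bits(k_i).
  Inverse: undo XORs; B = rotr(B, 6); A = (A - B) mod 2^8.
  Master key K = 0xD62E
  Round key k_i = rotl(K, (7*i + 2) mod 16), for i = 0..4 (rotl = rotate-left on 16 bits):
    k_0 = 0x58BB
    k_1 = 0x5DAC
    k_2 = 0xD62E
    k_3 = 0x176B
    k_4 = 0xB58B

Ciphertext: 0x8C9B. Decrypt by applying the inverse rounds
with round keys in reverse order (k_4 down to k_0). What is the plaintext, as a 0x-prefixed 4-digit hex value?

0xF5AE

s_0 = ciphertext = 0x8C9B
s_1 = InvRound(s_0, k_4) = 0x4FB8
s_2 = InvRound(s_1, k_3) = 0x66BE
s_3 = InvRound(s_2, k_2) = 0xA7A1
s_4 = InvRound(s_3, k_1) = 0x18F3
s_5 = InvRound(s_4, k_0) = 0xF5AE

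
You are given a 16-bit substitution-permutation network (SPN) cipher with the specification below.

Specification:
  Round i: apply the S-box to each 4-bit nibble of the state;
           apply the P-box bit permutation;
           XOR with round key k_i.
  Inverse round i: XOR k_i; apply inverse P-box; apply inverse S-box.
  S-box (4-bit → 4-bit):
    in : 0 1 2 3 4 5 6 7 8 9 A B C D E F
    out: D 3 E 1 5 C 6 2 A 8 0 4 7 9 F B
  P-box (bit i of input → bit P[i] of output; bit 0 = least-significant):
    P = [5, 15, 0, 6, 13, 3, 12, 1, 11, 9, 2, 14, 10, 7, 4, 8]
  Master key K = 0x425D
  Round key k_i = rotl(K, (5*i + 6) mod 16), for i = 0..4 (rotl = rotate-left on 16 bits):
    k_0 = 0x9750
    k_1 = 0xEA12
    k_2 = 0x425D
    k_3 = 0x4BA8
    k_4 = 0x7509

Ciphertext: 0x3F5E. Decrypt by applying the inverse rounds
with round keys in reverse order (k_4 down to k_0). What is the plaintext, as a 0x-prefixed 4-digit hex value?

0xA541

s_0 = ciphertext = 0x3F5E
s_1 = InvRound(s_0, k_4) = 0xBE95
s_2 = InvRound(s_1, k_3) = 0x05CC
s_3 = InvRound(s_2, k_2) = 0xE8AB
s_4 = InvRound(s_3, k_1) = 0x6774
s_5 = InvRound(s_4, k_0) = 0xA541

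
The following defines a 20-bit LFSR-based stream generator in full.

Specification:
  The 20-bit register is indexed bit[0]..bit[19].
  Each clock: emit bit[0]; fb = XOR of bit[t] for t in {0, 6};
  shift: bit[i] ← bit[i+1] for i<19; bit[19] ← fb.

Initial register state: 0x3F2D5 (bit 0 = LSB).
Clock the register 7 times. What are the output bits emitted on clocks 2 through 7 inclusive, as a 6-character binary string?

reg_0 = 0x3F2D5
clock 1: out=1, reg = 0x1F96A
clock 2: out=0, reg = 0x8FCB5
clock 3: out=1, reg = 0xC7E5A
clock 4: out=0, reg = 0xE3F2D
clock 5: out=1, reg = 0xF1F96
clock 6: out=0, reg = 0x78FCB
clock 7: out=1, reg = 0x3C7E5

010101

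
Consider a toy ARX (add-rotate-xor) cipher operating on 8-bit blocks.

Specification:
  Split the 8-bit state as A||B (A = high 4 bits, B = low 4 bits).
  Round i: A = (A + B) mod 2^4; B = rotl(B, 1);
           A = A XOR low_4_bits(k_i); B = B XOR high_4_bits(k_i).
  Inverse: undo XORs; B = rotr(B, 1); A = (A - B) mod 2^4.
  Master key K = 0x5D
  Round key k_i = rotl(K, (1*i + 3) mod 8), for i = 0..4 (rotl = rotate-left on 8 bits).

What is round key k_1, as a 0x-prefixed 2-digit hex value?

0xD5

K = 0x5D
k_0 = rotl(K, (1*0+3) mod 8) = rotl(K, 3) = 0xEA
k_1 = rotl(K, (1*1+3) mod 8) = rotl(K, 4) = 0xD5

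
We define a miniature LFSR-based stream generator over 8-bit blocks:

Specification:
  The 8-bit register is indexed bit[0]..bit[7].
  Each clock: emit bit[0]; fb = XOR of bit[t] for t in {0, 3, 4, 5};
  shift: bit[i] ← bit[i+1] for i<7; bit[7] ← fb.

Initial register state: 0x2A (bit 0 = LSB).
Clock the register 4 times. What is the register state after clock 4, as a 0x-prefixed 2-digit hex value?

reg_0 = 0x2A
clock 1: out=0, reg = 0x15
clock 2: out=1, reg = 0x0A
clock 3: out=0, reg = 0x85
clock 4: out=1, reg = 0xC2

0xC2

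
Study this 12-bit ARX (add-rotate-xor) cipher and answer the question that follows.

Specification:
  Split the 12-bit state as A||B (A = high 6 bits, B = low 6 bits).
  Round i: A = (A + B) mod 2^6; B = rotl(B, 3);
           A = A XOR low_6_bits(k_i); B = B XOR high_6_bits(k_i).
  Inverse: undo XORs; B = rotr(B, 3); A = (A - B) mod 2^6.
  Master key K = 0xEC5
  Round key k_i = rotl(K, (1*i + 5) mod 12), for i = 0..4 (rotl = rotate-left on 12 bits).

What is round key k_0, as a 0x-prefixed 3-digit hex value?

0x8BD

K = 0xEC5
k_0 = rotl(K, (1*0+5) mod 12) = rotl(K, 5) = 0x8BD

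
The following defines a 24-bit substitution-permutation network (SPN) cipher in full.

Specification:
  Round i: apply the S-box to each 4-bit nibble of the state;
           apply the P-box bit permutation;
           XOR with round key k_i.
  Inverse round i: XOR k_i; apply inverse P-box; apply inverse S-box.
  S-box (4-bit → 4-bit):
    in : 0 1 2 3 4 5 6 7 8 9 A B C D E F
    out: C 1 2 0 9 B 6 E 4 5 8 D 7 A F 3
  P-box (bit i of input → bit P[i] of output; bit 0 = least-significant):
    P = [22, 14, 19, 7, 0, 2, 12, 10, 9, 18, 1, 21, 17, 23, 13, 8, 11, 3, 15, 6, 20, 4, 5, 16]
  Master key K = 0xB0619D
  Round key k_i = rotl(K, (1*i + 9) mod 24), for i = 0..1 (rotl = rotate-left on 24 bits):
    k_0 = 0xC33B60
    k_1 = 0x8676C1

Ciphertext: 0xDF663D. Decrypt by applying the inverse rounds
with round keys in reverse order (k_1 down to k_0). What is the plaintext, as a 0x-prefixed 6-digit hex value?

s_0 = ciphertext = 0xDF663D
s_1 = InvRound(s_0, k_1) = 0xED336B
s_2 = InvRound(s_1, k_0) = 0x3F1718

0x3F1718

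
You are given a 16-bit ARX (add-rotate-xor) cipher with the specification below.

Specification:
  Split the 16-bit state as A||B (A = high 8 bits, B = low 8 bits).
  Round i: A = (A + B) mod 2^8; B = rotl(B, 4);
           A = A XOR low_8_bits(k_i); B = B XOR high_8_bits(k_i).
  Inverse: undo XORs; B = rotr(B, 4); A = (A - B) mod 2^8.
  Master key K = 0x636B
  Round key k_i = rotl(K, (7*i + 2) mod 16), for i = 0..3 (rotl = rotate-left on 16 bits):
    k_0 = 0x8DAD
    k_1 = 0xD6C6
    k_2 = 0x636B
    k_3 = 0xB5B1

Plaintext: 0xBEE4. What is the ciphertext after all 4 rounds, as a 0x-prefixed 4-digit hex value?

0xD369

s_0 = plaintext = 0xBEE4
s_1 = Round(s_0, k_0) = 0x0FC3
s_2 = Round(s_1, k_1) = 0x14EA
s_3 = Round(s_2, k_2) = 0x95CD
s_4 = Round(s_3, k_3) = 0xD369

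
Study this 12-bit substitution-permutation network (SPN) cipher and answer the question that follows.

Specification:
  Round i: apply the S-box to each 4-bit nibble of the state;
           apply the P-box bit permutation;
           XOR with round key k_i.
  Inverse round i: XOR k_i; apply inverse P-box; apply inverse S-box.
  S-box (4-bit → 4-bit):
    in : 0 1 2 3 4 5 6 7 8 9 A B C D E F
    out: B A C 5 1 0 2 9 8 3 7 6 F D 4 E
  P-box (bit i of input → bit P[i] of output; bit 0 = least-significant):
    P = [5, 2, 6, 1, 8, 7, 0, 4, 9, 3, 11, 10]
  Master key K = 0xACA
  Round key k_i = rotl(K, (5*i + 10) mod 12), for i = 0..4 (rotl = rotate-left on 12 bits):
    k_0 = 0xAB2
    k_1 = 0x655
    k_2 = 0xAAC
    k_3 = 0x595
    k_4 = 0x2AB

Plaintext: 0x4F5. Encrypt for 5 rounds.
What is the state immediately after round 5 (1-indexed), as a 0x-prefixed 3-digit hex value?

s_0 = plaintext = 0x4F5
s_1 = Round(s_0, k_0) = 0x823
s_2 = Round(s_1, k_1) = 0x224
s_3 = Round(s_2, k_2) = 0x69D
s_4 = Round(s_3, k_3) = 0x47F
s_5 = Round(s_4, k_4) = 0x1FD

0x1FD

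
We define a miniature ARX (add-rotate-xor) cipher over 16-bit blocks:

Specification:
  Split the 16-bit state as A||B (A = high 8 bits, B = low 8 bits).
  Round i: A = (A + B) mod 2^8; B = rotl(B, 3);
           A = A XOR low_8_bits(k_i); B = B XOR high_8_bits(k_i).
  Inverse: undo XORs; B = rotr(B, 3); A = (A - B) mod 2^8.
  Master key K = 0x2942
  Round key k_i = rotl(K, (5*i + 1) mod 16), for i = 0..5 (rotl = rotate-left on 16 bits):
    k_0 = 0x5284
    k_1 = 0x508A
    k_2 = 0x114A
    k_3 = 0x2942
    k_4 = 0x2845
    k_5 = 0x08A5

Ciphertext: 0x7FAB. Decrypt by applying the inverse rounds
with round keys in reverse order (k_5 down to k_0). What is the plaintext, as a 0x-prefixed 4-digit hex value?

s_0 = ciphertext = 0x7FAB
s_1 = InvRound(s_0, k_5) = 0x6674
s_2 = InvRound(s_1, k_4) = 0x988B
s_3 = InvRound(s_2, k_3) = 0x8654
s_4 = InvRound(s_3, k_2) = 0x24A8
s_5 = InvRound(s_4, k_1) = 0x8F1F
s_6 = InvRound(s_5, k_0) = 0x62A9

0x62A9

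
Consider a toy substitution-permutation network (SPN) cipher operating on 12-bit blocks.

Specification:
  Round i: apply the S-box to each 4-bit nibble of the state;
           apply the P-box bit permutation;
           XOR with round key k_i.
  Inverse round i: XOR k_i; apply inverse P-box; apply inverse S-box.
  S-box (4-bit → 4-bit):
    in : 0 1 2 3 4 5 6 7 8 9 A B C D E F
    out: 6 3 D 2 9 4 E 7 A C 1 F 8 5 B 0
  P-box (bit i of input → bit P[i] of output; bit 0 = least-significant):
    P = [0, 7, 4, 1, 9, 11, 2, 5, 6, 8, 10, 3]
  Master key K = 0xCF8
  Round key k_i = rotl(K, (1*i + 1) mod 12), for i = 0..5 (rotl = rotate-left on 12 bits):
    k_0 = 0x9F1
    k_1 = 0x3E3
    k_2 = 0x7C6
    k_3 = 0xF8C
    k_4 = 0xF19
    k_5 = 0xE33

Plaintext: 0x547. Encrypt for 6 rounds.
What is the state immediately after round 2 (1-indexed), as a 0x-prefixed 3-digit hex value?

s_0 = plaintext = 0x547
s_1 = Round(s_0, k_0) = 0xF40
s_2 = Round(s_1, k_1) = 0x153
s_3 = Round(s_2, k_2) = 0x602
s_4 = Round(s_3, k_3) = 0x293
s_5 = Round(s_4, k_4) = 0xBF5
s_6 = Round(s_5, k_5) = 0xB6B

0x153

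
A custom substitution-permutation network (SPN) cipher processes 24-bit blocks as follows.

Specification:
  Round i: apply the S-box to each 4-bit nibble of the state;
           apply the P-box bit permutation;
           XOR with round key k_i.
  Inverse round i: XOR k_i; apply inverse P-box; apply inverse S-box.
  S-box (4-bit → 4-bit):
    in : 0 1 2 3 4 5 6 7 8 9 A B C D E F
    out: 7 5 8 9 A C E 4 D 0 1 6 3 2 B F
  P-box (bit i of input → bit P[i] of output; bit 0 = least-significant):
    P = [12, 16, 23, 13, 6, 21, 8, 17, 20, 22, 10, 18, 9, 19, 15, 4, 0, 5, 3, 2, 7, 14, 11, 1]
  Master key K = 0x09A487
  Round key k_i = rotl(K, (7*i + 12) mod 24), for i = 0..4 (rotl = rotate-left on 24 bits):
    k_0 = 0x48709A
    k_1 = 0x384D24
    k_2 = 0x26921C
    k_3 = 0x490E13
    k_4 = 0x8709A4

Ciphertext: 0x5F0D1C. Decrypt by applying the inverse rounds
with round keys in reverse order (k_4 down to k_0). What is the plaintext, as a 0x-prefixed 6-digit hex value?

0x561263

s_0 = ciphertext = 0x5F0D1C
s_1 = InvRound(s_0, k_4) = 0xAB4097
s_2 = InvRound(s_1, k_3) = 0x02AB47
s_3 = InvRound(s_2, k_2) = 0x512203
s_4 = InvRound(s_3, k_1) = 0x6ECBB4
s_5 = InvRound(s_4, k_0) = 0x561263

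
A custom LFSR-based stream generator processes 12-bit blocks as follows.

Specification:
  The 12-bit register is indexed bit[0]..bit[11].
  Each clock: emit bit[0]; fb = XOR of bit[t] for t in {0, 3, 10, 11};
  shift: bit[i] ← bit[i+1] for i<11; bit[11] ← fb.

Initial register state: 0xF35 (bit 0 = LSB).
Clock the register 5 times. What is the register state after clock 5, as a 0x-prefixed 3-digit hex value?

reg_0 = 0xF35
clock 1: out=1, reg = 0xF9A
clock 2: out=0, reg = 0xFCD
clock 3: out=1, reg = 0x7E6
clock 4: out=0, reg = 0xBF3
clock 5: out=1, reg = 0x5F9

0x5F9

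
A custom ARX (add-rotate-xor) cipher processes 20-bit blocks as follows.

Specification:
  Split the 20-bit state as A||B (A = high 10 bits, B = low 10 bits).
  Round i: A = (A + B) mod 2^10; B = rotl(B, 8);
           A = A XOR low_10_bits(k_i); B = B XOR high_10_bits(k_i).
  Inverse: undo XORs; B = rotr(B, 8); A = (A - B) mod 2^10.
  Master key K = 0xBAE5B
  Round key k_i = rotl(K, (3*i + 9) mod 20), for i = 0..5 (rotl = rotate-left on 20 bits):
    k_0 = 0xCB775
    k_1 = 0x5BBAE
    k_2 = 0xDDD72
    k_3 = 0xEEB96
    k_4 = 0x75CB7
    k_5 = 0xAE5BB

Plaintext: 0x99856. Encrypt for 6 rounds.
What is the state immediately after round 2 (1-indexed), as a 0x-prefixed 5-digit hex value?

s_0 = plaintext = 0x99856
s_1 = Round(s_0, k_0) = 0x72538
s_2 = Round(s_1, k_1) = 0x2BD20
s_3 = Round(s_2, k_2) = 0x2F73F
s_4 = Round(s_3, k_3) = 0x1A875
s_5 = Round(s_4, k_4) = 0x1A0CA
s_6 = Round(s_5, k_5) = 0x2248B

0x2BD20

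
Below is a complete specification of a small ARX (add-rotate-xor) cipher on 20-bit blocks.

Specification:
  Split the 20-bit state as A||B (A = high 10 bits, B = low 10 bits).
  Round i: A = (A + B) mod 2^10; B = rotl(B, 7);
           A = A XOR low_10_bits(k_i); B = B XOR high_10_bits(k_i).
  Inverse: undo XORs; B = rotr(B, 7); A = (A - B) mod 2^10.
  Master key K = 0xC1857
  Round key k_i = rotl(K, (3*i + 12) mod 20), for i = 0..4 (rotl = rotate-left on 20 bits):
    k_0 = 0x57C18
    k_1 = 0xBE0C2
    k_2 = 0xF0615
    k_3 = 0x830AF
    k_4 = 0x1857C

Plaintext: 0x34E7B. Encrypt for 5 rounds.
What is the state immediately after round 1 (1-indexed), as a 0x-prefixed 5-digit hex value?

0xD5890

s_0 = plaintext = 0x34E7B
s_1 = Round(s_0, k_0) = 0xD5890
s_2 = Round(s_1, k_1) = 0xC92EA
s_3 = Round(s_2, k_2) = 0x06E9C
s_4 = Round(s_3, k_3) = 0x8605F
s_5 = Round(s_4, k_4) = 0xC2FEA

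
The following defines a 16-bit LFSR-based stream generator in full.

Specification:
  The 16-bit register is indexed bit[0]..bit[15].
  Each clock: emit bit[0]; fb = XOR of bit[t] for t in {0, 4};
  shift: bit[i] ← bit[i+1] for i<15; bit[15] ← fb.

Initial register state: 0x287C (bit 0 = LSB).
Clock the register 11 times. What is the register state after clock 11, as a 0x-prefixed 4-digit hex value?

reg_0 = 0x287C
clock 1: out=0, reg = 0x943E
clock 2: out=0, reg = 0xCA1F
clock 3: out=1, reg = 0x650F
clock 4: out=1, reg = 0xB287
clock 5: out=1, reg = 0xD943
clock 6: out=1, reg = 0xECA1
clock 7: out=1, reg = 0xF650
clock 8: out=0, reg = 0xFB28
clock 9: out=0, reg = 0x7D94
clock 10: out=0, reg = 0xBECA
clock 11: out=0, reg = 0x5F65

0x5F65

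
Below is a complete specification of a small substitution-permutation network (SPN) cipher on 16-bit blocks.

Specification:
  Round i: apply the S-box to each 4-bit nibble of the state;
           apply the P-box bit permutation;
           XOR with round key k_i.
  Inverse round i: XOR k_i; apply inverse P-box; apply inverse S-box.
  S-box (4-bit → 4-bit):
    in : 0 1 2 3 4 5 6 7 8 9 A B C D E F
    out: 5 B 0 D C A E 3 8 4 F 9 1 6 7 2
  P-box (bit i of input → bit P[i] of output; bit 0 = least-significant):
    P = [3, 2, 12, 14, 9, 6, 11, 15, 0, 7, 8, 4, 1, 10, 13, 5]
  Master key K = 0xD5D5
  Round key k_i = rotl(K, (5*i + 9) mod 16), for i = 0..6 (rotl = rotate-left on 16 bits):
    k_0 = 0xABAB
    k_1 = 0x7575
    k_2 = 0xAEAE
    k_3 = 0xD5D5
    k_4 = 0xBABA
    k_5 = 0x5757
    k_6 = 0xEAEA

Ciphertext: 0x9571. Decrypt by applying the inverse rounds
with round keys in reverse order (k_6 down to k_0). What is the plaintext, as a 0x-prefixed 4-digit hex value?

0xF15C

s_0 = ciphertext = 0x9571
s_1 = InvRound(s_0, k_6) = 0xEA03
s_2 = InvRound(s_1, k_5) = 0xD46D
s_3 = InvRound(s_2, k_4) = 0xE1E5
s_4 = InvRound(s_3, k_3) = 0x6829
s_5 = InvRound(s_4, k_2) = 0x77B5
s_6 = InvRound(s_5, k_1) = 0x2F72
s_7 = InvRound(s_6, k_0) = 0xF15C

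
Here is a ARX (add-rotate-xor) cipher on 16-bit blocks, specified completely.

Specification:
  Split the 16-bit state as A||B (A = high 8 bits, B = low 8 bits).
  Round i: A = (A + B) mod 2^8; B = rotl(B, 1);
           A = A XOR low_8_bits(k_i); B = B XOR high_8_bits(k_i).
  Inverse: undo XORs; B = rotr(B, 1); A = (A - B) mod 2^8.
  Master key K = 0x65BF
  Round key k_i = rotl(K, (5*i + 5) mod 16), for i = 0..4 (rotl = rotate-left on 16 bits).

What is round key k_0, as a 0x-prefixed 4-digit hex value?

0xB7EC

K = 0x65BF
k_0 = rotl(K, (5*0+5) mod 16) = rotl(K, 5) = 0xB7EC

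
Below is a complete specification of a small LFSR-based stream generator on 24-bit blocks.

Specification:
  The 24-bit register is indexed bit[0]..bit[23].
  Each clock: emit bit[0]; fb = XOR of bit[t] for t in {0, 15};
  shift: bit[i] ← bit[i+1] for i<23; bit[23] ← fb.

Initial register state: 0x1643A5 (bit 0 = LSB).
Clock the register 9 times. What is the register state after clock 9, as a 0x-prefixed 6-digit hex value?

reg_0 = 0x1643A5
clock 1: out=1, reg = 0x8B21D2
clock 2: out=0, reg = 0x4590E9
clock 3: out=1, reg = 0x22C874
clock 4: out=0, reg = 0x91643A
clock 5: out=0, reg = 0x48B21D
clock 6: out=1, reg = 0x24590E
clock 7: out=0, reg = 0x122C87
clock 8: out=1, reg = 0x891643
clock 9: out=1, reg = 0xC48B21

0xC48B21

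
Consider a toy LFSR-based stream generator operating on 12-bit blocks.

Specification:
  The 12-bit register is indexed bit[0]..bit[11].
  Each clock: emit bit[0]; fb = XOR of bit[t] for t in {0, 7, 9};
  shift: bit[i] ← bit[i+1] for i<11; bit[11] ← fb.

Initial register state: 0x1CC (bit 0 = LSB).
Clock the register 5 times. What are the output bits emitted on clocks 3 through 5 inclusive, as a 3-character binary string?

reg_0 = 0x1CC
clock 1: out=0, reg = 0x8E6
clock 2: out=0, reg = 0xC73
clock 3: out=1, reg = 0xE39
clock 4: out=1, reg = 0x71C
clock 5: out=0, reg = 0xB8E

110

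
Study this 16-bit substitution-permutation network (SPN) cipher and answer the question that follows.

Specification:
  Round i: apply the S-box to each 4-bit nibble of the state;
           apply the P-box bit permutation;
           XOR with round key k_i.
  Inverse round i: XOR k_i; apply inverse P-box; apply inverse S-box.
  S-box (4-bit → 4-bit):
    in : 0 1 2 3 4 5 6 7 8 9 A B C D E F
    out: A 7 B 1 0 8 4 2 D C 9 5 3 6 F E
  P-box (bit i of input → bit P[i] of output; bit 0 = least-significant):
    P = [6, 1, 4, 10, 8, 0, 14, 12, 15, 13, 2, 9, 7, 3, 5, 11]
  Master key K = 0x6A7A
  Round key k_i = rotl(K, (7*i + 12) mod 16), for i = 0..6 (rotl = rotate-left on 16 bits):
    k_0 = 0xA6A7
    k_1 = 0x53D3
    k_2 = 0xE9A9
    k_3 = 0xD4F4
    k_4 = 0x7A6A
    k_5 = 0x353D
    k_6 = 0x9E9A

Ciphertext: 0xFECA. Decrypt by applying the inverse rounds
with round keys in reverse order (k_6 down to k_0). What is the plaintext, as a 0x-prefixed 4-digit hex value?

s_0 = ciphertext = 0xFECA
s_1 = InvRound(s_0, k_6) = 0x476B
s_2 = InvRound(s_1, k_5) = 0x4F91
s_3 = InvRound(s_2, k_4) = 0x172E
s_4 = InvRound(s_3, k_3) = 0xCAB1
s_5 = InvRound(s_4, k_2) = 0x7036
s_6 = InvRound(s_5, k_1) = 0xBFC3
s_7 = InvRound(s_6, k_0) = 0x96A3

0x96A3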